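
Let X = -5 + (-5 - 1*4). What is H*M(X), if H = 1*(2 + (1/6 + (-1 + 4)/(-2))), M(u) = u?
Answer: -28/3 ≈ -9.3333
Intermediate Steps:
X = -14 (X = -5 + (-5 - 4) = -5 - 9 = -14)
H = ⅔ (H = 1*(2 + (1*(⅙) + 3*(-½))) = 1*(2 + (⅙ - 3/2)) = 1*(2 - 4/3) = 1*(⅔) = ⅔ ≈ 0.66667)
H*M(X) = (⅔)*(-14) = -28/3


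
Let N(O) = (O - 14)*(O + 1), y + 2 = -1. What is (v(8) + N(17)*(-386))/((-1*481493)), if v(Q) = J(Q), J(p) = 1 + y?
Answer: 20846/481493 ≈ 0.043294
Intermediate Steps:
y = -3 (y = -2 - 1 = -3)
N(O) = (1 + O)*(-14 + O) (N(O) = (-14 + O)*(1 + O) = (1 + O)*(-14 + O))
J(p) = -2 (J(p) = 1 - 3 = -2)
v(Q) = -2
(v(8) + N(17)*(-386))/((-1*481493)) = (-2 + (-14 + 17**2 - 13*17)*(-386))/((-1*481493)) = (-2 + (-14 + 289 - 221)*(-386))/(-481493) = (-2 + 54*(-386))*(-1/481493) = (-2 - 20844)*(-1/481493) = -20846*(-1/481493) = 20846/481493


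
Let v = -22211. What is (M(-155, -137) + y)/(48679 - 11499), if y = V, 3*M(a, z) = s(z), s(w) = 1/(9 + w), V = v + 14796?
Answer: -258851/1297920 ≈ -0.19944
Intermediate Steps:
V = -7415 (V = -22211 + 14796 = -7415)
M(a, z) = 1/(3*(9 + z))
y = -7415
(M(-155, -137) + y)/(48679 - 11499) = (1/(3*(9 - 137)) - 7415)/(48679 - 11499) = ((⅓)/(-128) - 7415)/37180 = ((⅓)*(-1/128) - 7415)*(1/37180) = (-1/384 - 7415)*(1/37180) = -2847361/384*1/37180 = -258851/1297920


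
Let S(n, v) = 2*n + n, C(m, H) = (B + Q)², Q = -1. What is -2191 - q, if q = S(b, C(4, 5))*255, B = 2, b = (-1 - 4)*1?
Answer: 1634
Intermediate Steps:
b = -5 (b = -5*1 = -5)
C(m, H) = 1 (C(m, H) = (2 - 1)² = 1² = 1)
S(n, v) = 3*n
q = -3825 (q = (3*(-5))*255 = -15*255 = -3825)
-2191 - q = -2191 - 1*(-3825) = -2191 + 3825 = 1634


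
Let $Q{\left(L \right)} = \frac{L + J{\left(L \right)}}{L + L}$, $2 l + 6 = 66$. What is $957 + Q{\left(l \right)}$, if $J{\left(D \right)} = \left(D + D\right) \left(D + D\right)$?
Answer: $\frac{2035}{2} \approx 1017.5$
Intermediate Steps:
$l = 30$ ($l = -3 + \frac{1}{2} \cdot 66 = -3 + 33 = 30$)
$J{\left(D \right)} = 4 D^{2}$ ($J{\left(D \right)} = 2 D 2 D = 4 D^{2}$)
$Q{\left(L \right)} = \frac{L + 4 L^{2}}{2 L}$ ($Q{\left(L \right)} = \frac{L + 4 L^{2}}{L + L} = \frac{L + 4 L^{2}}{2 L}$)
$957 + Q{\left(l \right)} = 957 + \left(\frac{1}{2} + 2 \cdot 30\right) = 957 + \left(\frac{1}{2} + 60\right) = 957 + \frac{121}{2} = \frac{2035}{2}$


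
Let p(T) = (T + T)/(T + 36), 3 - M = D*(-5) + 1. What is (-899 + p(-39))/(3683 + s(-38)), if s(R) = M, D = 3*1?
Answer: -873/3700 ≈ -0.23595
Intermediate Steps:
D = 3
M = 17 (M = 3 - (3*(-5) + 1) = 3 - (-15 + 1) = 3 - 1*(-14) = 3 + 14 = 17)
s(R) = 17
p(T) = 2*T/(36 + T) (p(T) = (2*T)/(36 + T) = 2*T/(36 + T))
(-899 + p(-39))/(3683 + s(-38)) = (-899 + 2*(-39)/(36 - 39))/(3683 + 17) = (-899 + 2*(-39)/(-3))/3700 = (-899 + 2*(-39)*(-⅓))*(1/3700) = (-899 + 26)*(1/3700) = -873*1/3700 = -873/3700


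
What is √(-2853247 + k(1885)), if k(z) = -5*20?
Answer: I*√2853347 ≈ 1689.2*I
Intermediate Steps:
k(z) = -100
√(-2853247 + k(1885)) = √(-2853247 - 100) = √(-2853347) = I*√2853347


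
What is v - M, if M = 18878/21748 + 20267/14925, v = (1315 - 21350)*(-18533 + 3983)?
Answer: 47310333037402067/162294450 ≈ 2.9151e+8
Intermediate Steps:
v = 291509250 (v = -20035*(-14550) = 291509250)
M = 361260433/162294450 (M = 18878*(1/21748) + 20267*(1/14925) = 9439/10874 + 20267/14925 = 361260433/162294450 ≈ 2.2260)
v - M = 291509250 - 1*361260433/162294450 = 291509250 - 361260433/162294450 = 47310333037402067/162294450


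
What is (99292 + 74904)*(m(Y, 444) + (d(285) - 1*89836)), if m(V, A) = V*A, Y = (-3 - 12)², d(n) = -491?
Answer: 1667578308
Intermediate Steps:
Y = 225 (Y = (-15)² = 225)
m(V, A) = A*V
(99292 + 74904)*(m(Y, 444) + (d(285) - 1*89836)) = (99292 + 74904)*(444*225 + (-491 - 1*89836)) = 174196*(99900 + (-491 - 89836)) = 174196*(99900 - 90327) = 174196*9573 = 1667578308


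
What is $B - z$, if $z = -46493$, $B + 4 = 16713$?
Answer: $63202$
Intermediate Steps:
$B = 16709$ ($B = -4 + 16713 = 16709$)
$B - z = 16709 - -46493 = 16709 + 46493 = 63202$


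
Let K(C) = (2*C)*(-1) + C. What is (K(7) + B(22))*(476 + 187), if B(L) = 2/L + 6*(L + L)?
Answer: 1874964/11 ≈ 1.7045e+5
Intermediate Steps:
B(L) = 2/L + 12*L (B(L) = 2/L + 6*(2*L) = 2/L + 12*L)
K(C) = -C (K(C) = -2*C + C = -C)
(K(7) + B(22))*(476 + 187) = (-1*7 + (2/22 + 12*22))*(476 + 187) = (-7 + (2*(1/22) + 264))*663 = (-7 + (1/11 + 264))*663 = (-7 + 2905/11)*663 = (2828/11)*663 = 1874964/11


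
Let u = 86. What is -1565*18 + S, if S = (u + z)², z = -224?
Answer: -9126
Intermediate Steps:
S = 19044 (S = (86 - 224)² = (-138)² = 19044)
-1565*18 + S = -1565*18 + 19044 = -28170 + 19044 = -9126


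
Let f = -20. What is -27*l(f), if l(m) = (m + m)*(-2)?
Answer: -2160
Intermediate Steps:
l(m) = -4*m (l(m) = (2*m)*(-2) = -4*m)
-27*l(f) = -(-108)*(-20) = -27*80 = -2160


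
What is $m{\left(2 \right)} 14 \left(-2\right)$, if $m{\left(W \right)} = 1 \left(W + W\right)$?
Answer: $-112$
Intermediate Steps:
$m{\left(W \right)} = 2 W$ ($m{\left(W \right)} = 1 \cdot 2 W = 2 W$)
$m{\left(2 \right)} 14 \left(-2\right) = 2 \cdot 2 \cdot 14 \left(-2\right) = 4 \cdot 14 \left(-2\right) = 56 \left(-2\right) = -112$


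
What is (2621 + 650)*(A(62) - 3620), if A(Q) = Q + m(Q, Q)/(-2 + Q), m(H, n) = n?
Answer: -349045139/30 ≈ -1.1635e+7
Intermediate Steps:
A(Q) = Q + Q/(-2 + Q)
(2621 + 650)*(A(62) - 3620) = (2621 + 650)*(62*(-1 + 62)/(-2 + 62) - 3620) = 3271*(62*61/60 - 3620) = 3271*(62*(1/60)*61 - 3620) = 3271*(1891/30 - 3620) = 3271*(-106709/30) = -349045139/30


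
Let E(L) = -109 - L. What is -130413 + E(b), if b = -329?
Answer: -130193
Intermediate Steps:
-130413 + E(b) = -130413 + (-109 - 1*(-329)) = -130413 + (-109 + 329) = -130413 + 220 = -130193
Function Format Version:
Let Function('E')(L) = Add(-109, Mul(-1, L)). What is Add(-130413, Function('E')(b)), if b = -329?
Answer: -130193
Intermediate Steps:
Add(-130413, Function('E')(b)) = Add(-130413, Add(-109, Mul(-1, -329))) = Add(-130413, Add(-109, 329)) = Add(-130413, 220) = -130193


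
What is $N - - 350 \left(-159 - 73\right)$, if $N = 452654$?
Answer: $371454$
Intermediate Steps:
$N - - 350 \left(-159 - 73\right) = 452654 - - 350 \left(-159 - 73\right) = 452654 - \left(-350\right) \left(-232\right) = 452654 - 81200 = 371454$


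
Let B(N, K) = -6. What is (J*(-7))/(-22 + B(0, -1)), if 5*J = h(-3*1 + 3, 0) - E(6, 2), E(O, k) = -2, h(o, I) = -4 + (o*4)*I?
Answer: -1/10 ≈ -0.10000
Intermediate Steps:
h(o, I) = -4 + 4*I*o (h(o, I) = -4 + (4*o)*I = -4 + 4*I*o)
J = -2/5 (J = ((-4 + 4*0*(-3*1 + 3)) - 1*(-2))/5 = ((-4 + 4*0*(-3 + 3)) + 2)/5 = ((-4 + 4*0*0) + 2)/5 = ((-4 + 0) + 2)/5 = (-4 + 2)/5 = (1/5)*(-2) = -2/5 ≈ -0.40000)
(J*(-7))/(-22 + B(0, -1)) = (-2/5*(-7))/(-22 - 6) = (14/5)/(-28) = (14/5)*(-1/28) = -1/10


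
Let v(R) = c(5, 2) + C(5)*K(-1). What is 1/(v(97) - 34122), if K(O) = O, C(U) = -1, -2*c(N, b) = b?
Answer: -1/34122 ≈ -2.9307e-5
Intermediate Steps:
c(N, b) = -b/2
v(R) = 0 (v(R) = -½*2 - 1*(-1) = -1 + 1 = 0)
1/(v(97) - 34122) = 1/(0 - 34122) = 1/(-34122) = -1/34122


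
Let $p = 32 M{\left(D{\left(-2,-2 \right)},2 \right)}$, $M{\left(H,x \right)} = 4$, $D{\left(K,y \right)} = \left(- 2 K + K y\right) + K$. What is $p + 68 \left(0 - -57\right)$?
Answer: $4004$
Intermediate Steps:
$D{\left(K,y \right)} = - K + K y$
$p = 128$ ($p = 32 \cdot 4 = 128$)
$p + 68 \left(0 - -57\right) = 128 + 68 \left(0 - -57\right) = 128 + 68 \left(0 + 57\right) = 128 + 68 \cdot 57 = 128 + 3876 = 4004$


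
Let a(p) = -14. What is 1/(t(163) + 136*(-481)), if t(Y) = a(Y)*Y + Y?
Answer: -1/67535 ≈ -1.4807e-5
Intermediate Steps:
t(Y) = -13*Y (t(Y) = -14*Y + Y = -13*Y)
1/(t(163) + 136*(-481)) = 1/(-13*163 + 136*(-481)) = 1/(-2119 - 65416) = 1/(-67535) = -1/67535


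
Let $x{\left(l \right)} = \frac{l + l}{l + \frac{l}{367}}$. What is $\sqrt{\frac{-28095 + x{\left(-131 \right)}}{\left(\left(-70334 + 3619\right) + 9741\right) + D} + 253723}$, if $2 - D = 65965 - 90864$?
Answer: $\frac{\sqrt{2209103991306035742}}{2950716} \approx 503.71$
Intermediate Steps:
$x{\left(l \right)} = \frac{367}{184}$ ($x{\left(l \right)} = \frac{2 l}{l + l \frac{1}{367}} = \frac{2 l}{l + \frac{l}{367}} = \frac{2 l}{\frac{368}{367} l} = 2 l \frac{367}{368 l} = \frac{367}{184}$)
$D = 24901$ ($D = 2 - \left(65965 - 90864\right) = 2 - -24899 = 2 + 24899 = 24901$)
$\sqrt{\frac{-28095 + x{\left(-131 \right)}}{\left(\left(-70334 + 3619\right) + 9741\right) + D} + 253723} = \sqrt{\frac{-28095 + \frac{367}{184}}{\left(\left(-70334 + 3619\right) + 9741\right) + 24901} + 253723} = \sqrt{- \frac{5169113}{184 \left(\left(-66715 + 9741\right) + 24901\right)} + 253723} = \sqrt{- \frac{5169113}{184 \left(-56974 + 24901\right)} + 253723} = \sqrt{- \frac{5169113}{184 \left(-32073\right)} + 253723} = \sqrt{\left(- \frac{5169113}{184}\right) \left(- \frac{1}{32073}\right) + 253723} = \sqrt{\frac{5169113}{5901432} + 253723} = \sqrt{\frac{1497334200449}{5901432}} = \frac{\sqrt{2209103991306035742}}{2950716}$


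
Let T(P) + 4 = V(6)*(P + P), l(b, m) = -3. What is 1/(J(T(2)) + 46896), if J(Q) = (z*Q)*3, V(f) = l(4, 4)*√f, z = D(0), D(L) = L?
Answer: 1/46896 ≈ 2.1324e-5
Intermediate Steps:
z = 0
V(f) = -3*√f
T(P) = -4 - 6*P*√6 (T(P) = -4 + (-3*√6)*(P + P) = -4 + (-3*√6)*(2*P) = -4 - 6*P*√6)
J(Q) = 0 (J(Q) = (0*Q)*3 = 0*3 = 0)
1/(J(T(2)) + 46896) = 1/(0 + 46896) = 1/46896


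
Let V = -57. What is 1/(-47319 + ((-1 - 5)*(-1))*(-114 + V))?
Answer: -1/48345 ≈ -2.0685e-5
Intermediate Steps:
1/(-47319 + ((-1 - 5)*(-1))*(-114 + V)) = 1/(-47319 + ((-1 - 5)*(-1))*(-114 - 57)) = 1/(-47319 - 6*(-1)*(-171)) = 1/(-47319 + 6*(-171)) = 1/(-47319 - 1026) = 1/(-48345) = -1/48345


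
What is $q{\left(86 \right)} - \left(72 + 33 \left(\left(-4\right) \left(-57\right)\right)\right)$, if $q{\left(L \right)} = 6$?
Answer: $-7590$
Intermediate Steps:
$q{\left(86 \right)} - \left(72 + 33 \left(\left(-4\right) \left(-57\right)\right)\right) = 6 - \left(72 + 33 \left(\left(-4\right) \left(-57\right)\right)\right) = 6 - 7596 = -7590$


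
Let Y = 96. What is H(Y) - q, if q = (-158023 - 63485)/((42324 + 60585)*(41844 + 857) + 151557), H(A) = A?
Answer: 70311537174/732411461 ≈ 96.000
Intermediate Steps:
q = -36918/732411461 (q = -221508/(102909*42701 + 151557) = -221508/(4394317209 + 151557) = -221508/4394468766 = -221508*1/4394468766 = -36918/732411461 ≈ -5.0406e-5)
H(Y) - q = 96 - 1*(-36918/732411461) = 96 + 36918/732411461 = 70311537174/732411461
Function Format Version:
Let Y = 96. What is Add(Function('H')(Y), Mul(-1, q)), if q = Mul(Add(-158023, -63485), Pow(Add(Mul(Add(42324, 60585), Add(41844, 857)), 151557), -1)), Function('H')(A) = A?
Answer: Rational(70311537174, 732411461) ≈ 96.000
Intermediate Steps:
q = Rational(-36918, 732411461) (q = Mul(-221508, Pow(Add(Mul(102909, 42701), 151557), -1)) = Mul(-221508, Pow(Add(4394317209, 151557), -1)) = Mul(-221508, Pow(4394468766, -1)) = Mul(-221508, Rational(1, 4394468766)) = Rational(-36918, 732411461) ≈ -5.0406e-5)
Add(Function('H')(Y), Mul(-1, q)) = Add(96, Mul(-1, Rational(-36918, 732411461))) = Add(96, Rational(36918, 732411461)) = Rational(70311537174, 732411461)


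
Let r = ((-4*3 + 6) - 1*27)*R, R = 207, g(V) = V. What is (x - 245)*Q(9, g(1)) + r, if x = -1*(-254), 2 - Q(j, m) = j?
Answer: -6894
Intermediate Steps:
Q(j, m) = 2 - j
x = 254
r = -6831 (r = ((-4*3 + 6) - 1*27)*207 = ((-12 + 6) - 27)*207 = (-6 - 27)*207 = -33*207 = -6831)
(x - 245)*Q(9, g(1)) + r = (254 - 245)*(2 - 1*9) - 6831 = 9*(2 - 9) - 6831 = 9*(-7) - 6831 = -63 - 6831 = -6894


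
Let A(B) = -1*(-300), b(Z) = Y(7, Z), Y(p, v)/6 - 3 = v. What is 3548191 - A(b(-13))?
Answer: 3547891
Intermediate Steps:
Y(p, v) = 18 + 6*v
b(Z) = 18 + 6*Z
A(B) = 300
3548191 - A(b(-13)) = 3548191 - 1*300 = 3548191 - 300 = 3547891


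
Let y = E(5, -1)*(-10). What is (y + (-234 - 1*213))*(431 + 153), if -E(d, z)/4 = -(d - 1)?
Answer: -354488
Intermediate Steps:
E(d, z) = -4 + 4*d (E(d, z) = -(-4)*(d - 1) = -(-4)*(-1 + d) = -4*(1 - d) = -4 + 4*d)
y = -160 (y = (-4 + 4*5)*(-10) = (-4 + 20)*(-10) = 16*(-10) = -160)
(y + (-234 - 1*213))*(431 + 153) = (-160 + (-234 - 1*213))*(431 + 153) = (-160 + (-234 - 213))*584 = (-160 - 447)*584 = -607*584 = -354488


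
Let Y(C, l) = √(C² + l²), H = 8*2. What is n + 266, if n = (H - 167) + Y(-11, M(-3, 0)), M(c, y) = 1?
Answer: 115 + √122 ≈ 126.05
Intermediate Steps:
H = 16
n = -151 + √122 (n = (16 - 167) + √((-11)² + 1²) = -151 + √(121 + 1) = -151 + √122 ≈ -139.95)
n + 266 = (-151 + √122) + 266 = 115 + √122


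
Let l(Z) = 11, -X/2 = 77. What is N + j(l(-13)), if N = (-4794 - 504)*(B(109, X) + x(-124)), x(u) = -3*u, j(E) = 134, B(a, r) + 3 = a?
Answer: -2532310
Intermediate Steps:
X = -154 (X = -2*77 = -154)
B(a, r) = -3 + a
N = -2532444 (N = (-4794 - 504)*((-3 + 109) - 3*(-124)) = -5298*(106 + 372) = -5298*478 = -2532444)
N + j(l(-13)) = -2532444 + 134 = -2532310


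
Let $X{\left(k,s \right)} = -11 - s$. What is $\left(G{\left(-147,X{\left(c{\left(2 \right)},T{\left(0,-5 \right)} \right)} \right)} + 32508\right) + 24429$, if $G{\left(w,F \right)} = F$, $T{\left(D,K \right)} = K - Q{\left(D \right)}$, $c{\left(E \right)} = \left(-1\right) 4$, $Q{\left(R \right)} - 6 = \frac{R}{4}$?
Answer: $56937$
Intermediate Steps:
$Q{\left(R \right)} = 6 + \frac{R}{4}$
$c{\left(E \right)} = -4$
$T{\left(D,K \right)} = -6 + K - \frac{D}{4}$ ($T{\left(D,K \right)} = K - \left(6 + \frac{D}{4}\right) = -6 + K - \frac{D}{4}$)
$\left(G{\left(-147,X{\left(c{\left(2 \right)},T{\left(0,-5 \right)} \right)} \right)} + 32508\right) + 24429 = \left(\left(-11 - \left(-6 - 5 - 0\right)\right) + 32508\right) + 24429 = \left(\left(-11 - \left(-6 - 5 + 0\right)\right) + 32508\right) + 24429 = \left(\left(-11 - -11\right) + 32508\right) + 24429 = \left(\left(-11 + 11\right) + 32508\right) + 24429 = \left(0 + 32508\right) + 24429 = 32508 + 24429 = 56937$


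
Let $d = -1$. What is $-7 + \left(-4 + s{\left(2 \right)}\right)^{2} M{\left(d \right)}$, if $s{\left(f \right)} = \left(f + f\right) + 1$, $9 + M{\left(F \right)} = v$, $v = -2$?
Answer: $-18$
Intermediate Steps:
$M{\left(F \right)} = -11$ ($M{\left(F \right)} = -9 - 2 = -11$)
$s{\left(f \right)} = 1 + 2 f$ ($s{\left(f \right)} = 2 f + 1 = 1 + 2 f$)
$-7 + \left(-4 + s{\left(2 \right)}\right)^{2} M{\left(d \right)} = -7 + \left(-4 + \left(1 + 2 \cdot 2\right)\right)^{2} \left(-11\right) = -7 + \left(-4 + \left(1 + 4\right)\right)^{2} \left(-11\right) = -7 + \left(-4 + 5\right)^{2} \left(-11\right) = -7 + 1^{2} \left(-11\right) = -7 + 1 \left(-11\right) = -7 - 11 = -18$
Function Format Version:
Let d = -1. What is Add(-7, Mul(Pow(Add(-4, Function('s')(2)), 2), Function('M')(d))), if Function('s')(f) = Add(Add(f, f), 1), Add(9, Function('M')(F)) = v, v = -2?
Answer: -18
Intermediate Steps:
Function('M')(F) = -11 (Function('M')(F) = Add(-9, -2) = -11)
Function('s')(f) = Add(1, Mul(2, f)) (Function('s')(f) = Add(Mul(2, f), 1) = Add(1, Mul(2, f)))
Add(-7, Mul(Pow(Add(-4, Function('s')(2)), 2), Function('M')(d))) = Add(-7, Mul(Pow(Add(-4, Add(1, Mul(2, 2))), 2), -11)) = Add(-7, Mul(Pow(Add(-4, Add(1, 4)), 2), -11)) = Add(-7, Mul(Pow(Add(-4, 5), 2), -11)) = Add(-7, Mul(Pow(1, 2), -11)) = Add(-7, Mul(1, -11)) = Add(-7, -11) = -18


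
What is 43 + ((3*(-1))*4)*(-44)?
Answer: 571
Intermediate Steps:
43 + ((3*(-1))*4)*(-44) = 43 - 3*4*(-44) = 43 - 12*(-44) = 43 + 528 = 571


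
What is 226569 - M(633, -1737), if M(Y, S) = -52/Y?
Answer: 143418229/633 ≈ 2.2657e+5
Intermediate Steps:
226569 - M(633, -1737) = 226569 - (-52)/633 = 226569 - 1*(-52/633) = 226569 + 52/633 = 143418229/633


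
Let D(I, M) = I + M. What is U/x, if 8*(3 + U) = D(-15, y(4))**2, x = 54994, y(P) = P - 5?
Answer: 29/54994 ≈ 0.00052733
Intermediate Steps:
y(P) = -5 + P
U = 29 (U = -3 + (-15 + (-5 + 4))**2/8 = -3 + (-15 - 1)**2/8 = -3 + (1/8)*(-16)**2 = -3 + (1/8)*256 = -3 + 32 = 29)
U/x = 29/54994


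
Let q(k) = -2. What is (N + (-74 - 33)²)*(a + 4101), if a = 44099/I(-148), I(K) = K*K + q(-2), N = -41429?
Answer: -1347064372990/10951 ≈ -1.2301e+8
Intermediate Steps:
I(K) = -2 + K² (I(K) = K*K - 2 = K² - 2 = -2 + K²)
a = 44099/21902 (a = 44099/(-2 + (-148)²) = 44099/(-2 + 21904) = 44099/21902 ≈ 2.0135)
(N + (-74 - 33)²)*(a + 4101) = (-41429 + (-74 - 33)²)*(44099/21902 + 4101) = (-41429 + (-107)²)*(89864201/21902) = (-41429 + 11449)*(89864201/21902) = -29980*89864201/21902 = -1347064372990/10951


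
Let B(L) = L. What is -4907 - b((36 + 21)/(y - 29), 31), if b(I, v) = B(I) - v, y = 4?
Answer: -121843/25 ≈ -4873.7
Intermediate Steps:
b(I, v) = I - v
-4907 - b((36 + 21)/(y - 29), 31) = -4907 - ((36 + 21)/(4 - 29) - 1*31) = -4907 - (57/(-25) - 31) = -4907 - (57*(-1/25) - 31) = -4907 - (-57/25 - 31) = -4907 - 1*(-832/25) = -4907 + 832/25 = -121843/25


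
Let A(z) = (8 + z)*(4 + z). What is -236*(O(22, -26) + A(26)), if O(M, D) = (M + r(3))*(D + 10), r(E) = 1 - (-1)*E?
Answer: -142544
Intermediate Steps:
r(E) = 1 + E
A(z) = (4 + z)*(8 + z)
O(M, D) = (4 + M)*(10 + D) (O(M, D) = (M + (1 + 3))*(D + 10) = (M + 4)*(10 + D) = (4 + M)*(10 + D))
-236*(O(22, -26) + A(26)) = -236*((40 + 4*(-26) + 10*22 - 26*22) + (32 + 26² + 12*26)) = -236*((40 - 104 + 220 - 572) + (32 + 676 + 312)) = -236*(-416 + 1020) = -236*604 = -142544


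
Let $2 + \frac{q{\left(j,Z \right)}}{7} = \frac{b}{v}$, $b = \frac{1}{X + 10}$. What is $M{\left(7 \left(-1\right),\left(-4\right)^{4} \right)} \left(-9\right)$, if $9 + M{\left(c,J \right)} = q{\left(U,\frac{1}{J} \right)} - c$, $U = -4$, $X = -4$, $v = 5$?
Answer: $\frac{1419}{10} \approx 141.9$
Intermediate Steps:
$b = \frac{1}{6}$ ($b = \frac{1}{-4 + 10} = \frac{1}{6} \approx 0.16667$)
$q{\left(j,Z \right)} = - \frac{413}{30}$ ($q{\left(j,Z \right)} = -14 + 7 \frac{1}{6 \cdot 5} = -14 + 7 \cdot \frac{1}{6} \cdot \frac{1}{5} = -14 + 7 \cdot \frac{1}{30} = -14 + \frac{7}{30} = - \frac{413}{30}$)
$M{\left(c,J \right)} = - \frac{683}{30} - c$ ($M{\left(c,J \right)} = -9 - \left(\frac{413}{30} + c\right) = - \frac{683}{30} - c$)
$M{\left(7 \left(-1\right),\left(-4\right)^{4} \right)} \left(-9\right) = \left(- \frac{683}{30} - 7 \left(-1\right)\right) \left(-9\right) = \left(- \frac{683}{30} - -7\right) \left(-9\right) = \left(- \frac{683}{30} + 7\right) \left(-9\right) = \left(- \frac{473}{30}\right) \left(-9\right) = \frac{1419}{10}$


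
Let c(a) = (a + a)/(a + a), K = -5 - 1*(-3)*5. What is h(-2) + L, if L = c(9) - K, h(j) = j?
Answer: -11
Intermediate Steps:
K = 10 (K = -5 + 3*5 = -5 + 15 = 10)
c(a) = 1 (c(a) = (2*a)/((2*a)) = (2*a)*(1/(2*a)) = 1)
L = -9 (L = 1 - 1*10 = 1 - 10 = -9)
h(-2) + L = -2 - 9 = -11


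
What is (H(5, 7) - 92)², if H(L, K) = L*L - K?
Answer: 5476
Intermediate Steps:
H(L, K) = L² - K
(H(5, 7) - 92)² = ((5² - 1*7) - 92)² = ((25 - 7) - 92)² = (18 - 92)² = (-74)² = 5476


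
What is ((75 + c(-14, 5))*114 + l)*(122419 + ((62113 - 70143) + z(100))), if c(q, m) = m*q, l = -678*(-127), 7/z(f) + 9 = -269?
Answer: 1378154250630/139 ≈ 9.9148e+9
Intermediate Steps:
z(f) = -7/278 (z(f) = 7/(-9 - 269) = 7/(-278) = 7*(-1/278) = -7/278)
l = 86106
((75 + c(-14, 5))*114 + l)*(122419 + ((62113 - 70143) + z(100))) = ((75 + 5*(-14))*114 + 86106)*(122419 + ((62113 - 70143) - 7/278)) = ((75 - 70)*114 + 86106)*(122419 + (-8030 - 7/278)) = (5*114 + 86106)*(122419 - 2232347/278) = (570 + 86106)*(31800135/278) = 86676*(31800135/278) = 1378154250630/139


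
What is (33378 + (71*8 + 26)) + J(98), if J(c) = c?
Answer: 34070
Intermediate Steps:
(33378 + (71*8 + 26)) + J(98) = (33378 + (71*8 + 26)) + 98 = (33378 + (568 + 26)) + 98 = (33378 + 594) + 98 = 33972 + 98 = 34070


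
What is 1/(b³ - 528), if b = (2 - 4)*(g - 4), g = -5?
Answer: 1/5304 ≈ 0.00018854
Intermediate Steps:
b = 18 (b = (2 - 4)*(-5 - 4) = -2*(-9) = 18)
1/(b³ - 528) = 1/(18³ - 528) = 1/(5832 - 528) = 1/5304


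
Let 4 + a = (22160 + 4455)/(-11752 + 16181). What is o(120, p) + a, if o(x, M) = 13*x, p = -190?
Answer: 6918139/4429 ≈ 1562.0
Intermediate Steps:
a = 8899/4429 (a = -4 + (22160 + 4455)/(-11752 + 16181) = -4 + 26615/4429 = 8899/4429 ≈ 2.0093)
o(120, p) + a = 13*120 + 8899/4429 = 1560 + 8899/4429 = 6918139/4429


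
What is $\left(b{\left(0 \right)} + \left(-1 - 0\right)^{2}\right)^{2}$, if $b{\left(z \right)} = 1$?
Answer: $4$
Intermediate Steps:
$\left(b{\left(0 \right)} + \left(-1 - 0\right)^{2}\right)^{2} = \left(1 + \left(-1 - 0\right)^{2}\right)^{2} = \left(1 + \left(-1 + 0\right)^{2}\right)^{2} = \left(1 + \left(-1\right)^{2}\right)^{2} = \left(1 + 1\right)^{2} = 2^{2} = 4$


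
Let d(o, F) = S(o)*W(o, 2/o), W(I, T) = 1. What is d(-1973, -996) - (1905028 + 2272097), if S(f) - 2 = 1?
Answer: -4177122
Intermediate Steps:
S(f) = 3 (S(f) = 2 + 1 = 3)
d(o, F) = 3 (d(o, F) = 3*1 = 3)
d(-1973, -996) - (1905028 + 2272097) = 3 - (1905028 + 2272097) = 3 - 1*4177125 = 3 - 4177125 = -4177122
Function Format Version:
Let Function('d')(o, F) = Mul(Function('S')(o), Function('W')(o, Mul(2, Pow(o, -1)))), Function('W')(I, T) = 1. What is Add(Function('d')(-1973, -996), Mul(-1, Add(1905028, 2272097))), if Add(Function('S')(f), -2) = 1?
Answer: -4177122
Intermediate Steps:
Function('S')(f) = 3 (Function('S')(f) = Add(2, 1) = 3)
Function('d')(o, F) = 3 (Function('d')(o, F) = Mul(3, 1) = 3)
Add(Function('d')(-1973, -996), Mul(-1, Add(1905028, 2272097))) = Add(3, Mul(-1, Add(1905028, 2272097))) = Add(3, Mul(-1, 4177125)) = Add(3, -4177125) = -4177122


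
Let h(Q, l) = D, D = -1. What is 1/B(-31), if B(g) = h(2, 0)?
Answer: -1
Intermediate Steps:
h(Q, l) = -1
B(g) = -1
1/B(-31) = 1/(-1) = -1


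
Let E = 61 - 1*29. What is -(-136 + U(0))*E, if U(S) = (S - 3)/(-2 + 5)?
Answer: 4384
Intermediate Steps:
U(S) = -1 + S/3 (U(S) = (-3 + S)/3 = (-3 + S)*(⅓) = -1 + S/3)
E = 32 (E = 61 - 29 = 32)
-(-136 + U(0))*E = -(-136 + (-1 + (⅓)*0))*32 = -(-136 + (-1 + 0))*32 = -(-136 - 1)*32 = -(-137)*32 = -1*(-4384) = 4384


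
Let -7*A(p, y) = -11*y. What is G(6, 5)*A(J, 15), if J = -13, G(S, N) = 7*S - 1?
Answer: 6765/7 ≈ 966.43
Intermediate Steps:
G(S, N) = -1 + 7*S
A(p, y) = 11*y/7 (A(p, y) = -(-11)*y/7 = 11*y/7)
G(6, 5)*A(J, 15) = (-1 + 7*6)*((11/7)*15) = (-1 + 42)*(165/7) = 41*(165/7) = 6765/7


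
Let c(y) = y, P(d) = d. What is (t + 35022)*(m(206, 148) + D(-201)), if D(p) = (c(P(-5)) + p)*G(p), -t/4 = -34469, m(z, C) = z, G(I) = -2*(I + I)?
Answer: -28600441364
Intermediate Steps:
G(I) = -4*I
t = 137876 (t = -4*(-34469) = 137876)
D(p) = -4*p*(-5 + p) (D(p) = (-5 + p)*(-4*p) = -4*p*(-5 + p))
(t + 35022)*(m(206, 148) + D(-201)) = (137876 + 35022)*(206 + 4*(-201)*(5 - 1*(-201))) = 172898*(206 + 4*(-201)*(5 + 201)) = 172898*(206 + 4*(-201)*206) = 172898*(206 - 165624) = 172898*(-165418) = -28600441364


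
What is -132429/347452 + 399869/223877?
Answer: 109287476555/77786511404 ≈ 1.4050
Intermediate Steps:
-132429/347452 + 399869/223877 = 109287476555/77786511404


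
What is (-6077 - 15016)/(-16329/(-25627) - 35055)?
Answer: 180183437/299446052 ≈ 0.60172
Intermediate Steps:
(-6077 - 15016)/(-16329/(-25627) - 35055) = -21093/(-16329*(-1/25627) - 35055) = -21093/(16329/25627 - 35055) = -21093/(-898338156/25627) = -21093*(-25627/898338156) = 180183437/299446052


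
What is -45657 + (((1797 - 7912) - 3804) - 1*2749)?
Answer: -58325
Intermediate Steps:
-45657 + (((1797 - 7912) - 3804) - 1*2749) = -45657 + ((-6115 - 3804) - 2749) = -45657 + (-9919 - 2749) = -45657 - 12668 = -58325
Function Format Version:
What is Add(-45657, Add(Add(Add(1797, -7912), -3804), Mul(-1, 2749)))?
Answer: -58325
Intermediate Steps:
Add(-45657, Add(Add(Add(1797, -7912), -3804), Mul(-1, 2749))) = Add(-45657, Add(Add(-6115, -3804), -2749)) = Add(-45657, Add(-9919, -2749)) = Add(-45657, -12668) = -58325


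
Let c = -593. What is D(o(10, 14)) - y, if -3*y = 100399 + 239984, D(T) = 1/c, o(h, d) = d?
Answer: 67282372/593 ≈ 1.1346e+5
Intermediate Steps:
D(T) = -1/593 (D(T) = 1/(-593) = -1/593)
y = -113461 (y = -(100399 + 239984)/3 = -⅓*340383 = -113461)
D(o(10, 14)) - y = -1/593 - 1*(-113461) = -1/593 + 113461 = 67282372/593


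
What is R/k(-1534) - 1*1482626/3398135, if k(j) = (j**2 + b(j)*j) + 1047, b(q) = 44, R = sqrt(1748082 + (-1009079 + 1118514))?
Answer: -64462/147745 + sqrt(1857517)/2286707 ≈ -0.43571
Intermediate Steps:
R = sqrt(1857517) (R = sqrt(1748082 + 109435) = sqrt(1857517) ≈ 1362.9)
k(j) = 1047 + j**2 + 44*j (k(j) = (j**2 + 44*j) + 1047 = 1047 + j**2 + 44*j)
R/k(-1534) - 1*1482626/3398135 = sqrt(1857517)/(1047 + (-1534)**2 + 44*(-1534)) - 1*1482626/3398135 = sqrt(1857517)/(1047 + 2353156 - 67496) - 1482626*1/3398135 = sqrt(1857517)/2286707 - 64462/147745 = -64462/147745 + sqrt(1857517)/2286707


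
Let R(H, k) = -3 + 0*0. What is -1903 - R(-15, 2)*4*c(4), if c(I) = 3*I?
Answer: -1759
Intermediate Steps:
R(H, k) = -3 (R(H, k) = -3 + 0 = -3)
-1903 - R(-15, 2)*4*c(4) = -1903 - (-3)*4*(3*4) = -1903 - (-3)*4*12 = -1903 - (-3)*48 = -1903 - 1*(-144) = -1903 + 144 = -1759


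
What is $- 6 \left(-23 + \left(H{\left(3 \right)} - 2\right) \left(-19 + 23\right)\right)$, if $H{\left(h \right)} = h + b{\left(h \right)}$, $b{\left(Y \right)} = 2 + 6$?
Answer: $-78$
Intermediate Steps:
$b{\left(Y \right)} = 8$
$H{\left(h \right)} = 8 + h$ ($H{\left(h \right)} = h + 8 = 8 + h$)
$- 6 \left(-23 + \left(H{\left(3 \right)} - 2\right) \left(-19 + 23\right)\right) = - 6 \left(-23 + \left(\left(8 + 3\right) - 2\right) \left(-19 + 23\right)\right) = - 6 \left(-23 + \left(11 - 2\right) 4\right) = - 6 \left(-23 + 9 \cdot 4\right) = - 6 \left(-23 + 36\right) = \left(-6\right) 13 = -78$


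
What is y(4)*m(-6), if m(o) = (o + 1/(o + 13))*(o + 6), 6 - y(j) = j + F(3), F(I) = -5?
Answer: 0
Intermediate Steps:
y(j) = 11 - j (y(j) = 6 - (j - 5) = 6 - (-5 + j) = 6 + (5 - j) = 11 - j)
m(o) = (6 + o)*(o + 1/(13 + o)) (m(o) = (o + 1/(13 + o))*(6 + o) = (6 + o)*(o + 1/(13 + o)))
y(4)*m(-6) = (11 - 1*4)*((6 + (-6)**3 + 19*(-6)**2 + 79*(-6))/(13 - 6)) = (11 - 4)*((6 - 216 + 19*36 - 474)/7) = 7*((6 - 216 + 684 - 474)/7) = 7*((1/7)*0) = 7*0 = 0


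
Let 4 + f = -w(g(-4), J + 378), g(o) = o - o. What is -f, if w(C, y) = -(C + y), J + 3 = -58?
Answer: -313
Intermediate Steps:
J = -61 (J = -3 - 58 = -61)
g(o) = 0
w(C, y) = -C - y
f = 313 (f = -4 - (-1*0 - (-61 + 378)) = -4 - (0 - 1*317) = -4 - (0 - 317) = -4 - 1*(-317) = -4 + 317 = 313)
-f = -1*313 = -313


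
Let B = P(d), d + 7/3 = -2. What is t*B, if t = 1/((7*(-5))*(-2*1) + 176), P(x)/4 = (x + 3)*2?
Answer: -16/369 ≈ -0.043360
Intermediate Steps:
d = -13/3 (d = -7/3 - 2 = -13/3 ≈ -4.3333)
P(x) = 24 + 8*x (P(x) = 4*((x + 3)*2) = 4*((3 + x)*2) = 4*(6 + 2*x) = 24 + 8*x)
B = -32/3 (B = 24 + 8*(-13/3) = 24 - 104/3 = -32/3 ≈ -10.667)
t = 1/246 (t = 1/(-35*(-2) + 176) = 1/(70 + 176) = 1/246 ≈ 0.0040650)
t*B = (1/246)*(-32/3) = -16/369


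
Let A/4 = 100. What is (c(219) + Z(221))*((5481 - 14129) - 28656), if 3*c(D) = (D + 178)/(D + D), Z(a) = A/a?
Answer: -11439961724/145197 ≈ -78789.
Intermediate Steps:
A = 400 (A = 4*100 = 400)
Z(a) = 400/a
c(D) = (178 + D)/(6*D) (c(D) = ((D + 178)/(D + D))/3 = ((178 + D)/((2*D)))/3 = ((178 + D)*(1/(2*D)))/3 = ((178 + D)/(2*D))/3 = (178 + D)/(6*D))
(c(219) + Z(221))*((5481 - 14129) - 28656) = ((⅙)*(178 + 219)/219 + 400/221)*((5481 - 14129) - 28656) = ((⅙)*(1/219)*397 + 400*(1/221))*(-8648 - 28656) = (397/1314 + 400/221)*(-37304) = (613337/290394)*(-37304) = -11439961724/145197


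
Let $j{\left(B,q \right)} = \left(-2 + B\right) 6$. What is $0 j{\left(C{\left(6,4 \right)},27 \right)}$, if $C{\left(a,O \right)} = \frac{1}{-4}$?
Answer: $0$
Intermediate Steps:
$C{\left(a,O \right)} = - \frac{1}{4}$
$j{\left(B,q \right)} = -12 + 6 B$
$0 j{\left(C{\left(6,4 \right)},27 \right)} = 0 \left(-12 + 6 \left(- \frac{1}{4}\right)\right) = 0 \left(-12 - \frac{3}{2}\right) = 0 \left(- \frac{27}{2}\right) = 0$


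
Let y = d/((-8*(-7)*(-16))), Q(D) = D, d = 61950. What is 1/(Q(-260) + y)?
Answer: -64/21065 ≈ -0.0030382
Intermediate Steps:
y = -4425/64 (y = 61950/((-8*(-7)*(-16))) = 61950/((56*(-16))) = 61950/(-896) = 61950*(-1/896) = -4425/64 ≈ -69.141)
1/(Q(-260) + y) = 1/(-260 - 4425/64) = 1/(-21065/64) = -64/21065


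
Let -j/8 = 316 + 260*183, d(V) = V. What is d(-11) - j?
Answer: 383157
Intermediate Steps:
j = -383168 (j = -8*(316 + 260*183) = -8*(316 + 47580) = -8*47896 = -383168)
d(-11) - j = -11 - 1*(-383168) = -11 + 383168 = 383157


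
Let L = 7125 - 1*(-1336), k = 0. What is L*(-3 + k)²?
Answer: 76149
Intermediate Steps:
L = 8461 (L = 7125 + 1336 = 8461)
L*(-3 + k)² = 8461*(-3 + 0)² = 8461*(-3)² = 8461*9 = 76149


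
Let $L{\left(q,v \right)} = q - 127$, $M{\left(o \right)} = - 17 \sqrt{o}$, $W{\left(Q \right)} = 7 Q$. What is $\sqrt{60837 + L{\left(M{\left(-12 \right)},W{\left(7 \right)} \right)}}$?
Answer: $\sqrt{60710 - 34 i \sqrt{3}} \approx 246.39 - 0.12 i$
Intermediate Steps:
$L{\left(q,v \right)} = -127 + q$ ($L{\left(q,v \right)} = q - 127 = -127 + q$)
$\sqrt{60837 + L{\left(M{\left(-12 \right)},W{\left(7 \right)} \right)}} = \sqrt{60837 - \left(127 + 17 \sqrt{-12}\right)} = \sqrt{60837 - \left(127 + 17 \cdot 2 i \sqrt{3}\right)} = \sqrt{60837 - \left(127 + 34 i \sqrt{3}\right)} = \sqrt{60710 - 34 i \sqrt{3}}$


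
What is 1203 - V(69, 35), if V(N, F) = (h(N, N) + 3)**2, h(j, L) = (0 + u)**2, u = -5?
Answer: 419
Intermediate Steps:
h(j, L) = 25 (h(j, L) = (0 - 5)**2 = (-5)**2 = 25)
V(N, F) = 784 (V(N, F) = (25 + 3)**2 = 28**2 = 784)
1203 - V(69, 35) = 1203 - 1*784 = 1203 - 784 = 419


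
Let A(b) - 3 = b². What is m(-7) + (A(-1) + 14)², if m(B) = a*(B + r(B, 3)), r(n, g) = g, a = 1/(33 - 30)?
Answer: 968/3 ≈ 322.67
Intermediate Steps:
a = ⅓ (a = 1/3 = ⅓ ≈ 0.33333)
A(b) = 3 + b²
m(B) = 1 + B/3 (m(B) = (B + 3)/3 = (3 + B)/3 = 1 + B/3)
m(-7) + (A(-1) + 14)² = (1 + (⅓)*(-7)) + ((3 + (-1)²) + 14)² = (1 - 7/3) + ((3 + 1) + 14)² = -4/3 + (4 + 14)² = -4/3 + 18² = -4/3 + 324 = 968/3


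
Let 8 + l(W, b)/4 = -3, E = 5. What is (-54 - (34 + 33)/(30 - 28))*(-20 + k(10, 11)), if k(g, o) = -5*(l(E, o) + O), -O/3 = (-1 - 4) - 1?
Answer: -9625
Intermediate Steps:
O = 18 (O = -3*((-1 - 4) - 1) = -3*(-5 - 1) = -3*(-6) = 18)
l(W, b) = -44 (l(W, b) = -32 + 4*(-3) = -32 - 12 = -44)
k(g, o) = 130 (k(g, o) = -5*(-44 + 18) = -5*(-26) = 130)
(-54 - (34 + 33)/(30 - 28))*(-20 + k(10, 11)) = (-54 - (34 + 33)/(30 - 28))*(-20 + 130) = (-54 - 67/2)*110 = -175/2*110 = -9625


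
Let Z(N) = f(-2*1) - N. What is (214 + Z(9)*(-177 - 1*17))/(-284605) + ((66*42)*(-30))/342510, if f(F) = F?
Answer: -116533168/464190755 ≈ -0.25105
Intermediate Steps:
Z(N) = -2 - N (Z(N) = -2*1 - N = -2 - N)
(214 + Z(9)*(-177 - 1*17))/(-284605) + ((66*42)*(-30))/342510 = (214 + (-2 - 1*9)*(-177 - 1*17))/(-284605) + ((66*42)*(-30))/342510 = (214 + (-2 - 9)*(-177 - 17))*(-1/284605) + (2772*(-30))*(1/342510) = (214 - 11*(-194))*(-1/284605) - 83160*1/342510 = (214 + 2134)*(-1/284605) - 396/1631 = 2348*(-1/284605) - 396/1631 = -2348/284605 - 396/1631 = -116533168/464190755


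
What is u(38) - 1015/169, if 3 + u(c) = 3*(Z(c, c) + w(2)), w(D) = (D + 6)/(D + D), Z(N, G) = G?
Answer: 18758/169 ≈ 110.99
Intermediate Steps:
w(D) = (6 + D)/(2*D) (w(D) = (6 + D)/((2*D)) = (6 + D)*(1/(2*D)) = (6 + D)/(2*D))
u(c) = 3 + 3*c (u(c) = -3 + 3*(c + (1/2)*(6 + 2)/2) = -3 + 3*(c + (1/2)*(1/2)*8) = -3 + 3*(c + 2) = -3 + 3*(2 + c) = -3 + (6 + 3*c) = 3 + 3*c)
u(38) - 1015/169 = (3 + 3*38) - 1015/169 = (3 + 114) - 1015*1/169 = 117 - 1015/169 = 18758/169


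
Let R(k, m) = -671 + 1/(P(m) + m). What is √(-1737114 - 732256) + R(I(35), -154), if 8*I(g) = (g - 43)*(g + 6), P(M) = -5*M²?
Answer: -79670515/118734 + I*√2469370 ≈ -671.0 + 1571.4*I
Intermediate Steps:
I(g) = (-43 + g)*(6 + g)/8 (I(g) = ((g - 43)*(g + 6))/8 = ((-43 + g)*(6 + g))/8 = (-43 + g)*(6 + g)/8)
R(k, m) = -671 + 1/(m - 5*m²) (R(k, m) = -671 + 1/(-5*m² + m) = -671 + 1/(m - 5*m²))
√(-1737114 - 732256) + R(I(35), -154) = √(-1737114 - 732256) + (-1 - 3355*(-154)² + 671*(-154))/((-154)*(-1 + 5*(-154))) = √(-2469370) - (-1 - 3355*23716 - 103334)/(154*(-1 - 770)) = I*√2469370 - 1/154*(-1 - 79567180 - 103334)/(-771) = I*√2469370 - 1/154*(-1/771)*(-79670515) = I*√2469370 - 79670515/118734 = -79670515/118734 + I*√2469370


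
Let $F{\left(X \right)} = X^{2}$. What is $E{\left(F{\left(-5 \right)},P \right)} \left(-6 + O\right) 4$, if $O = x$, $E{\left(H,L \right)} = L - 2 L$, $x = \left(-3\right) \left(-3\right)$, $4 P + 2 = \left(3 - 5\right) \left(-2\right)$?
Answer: $-6$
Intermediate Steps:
$P = \frac{1}{2}$ ($P = - \frac{1}{2} + \frac{\left(3 - 5\right) \left(-2\right)}{4} = - \frac{1}{2} + \frac{\left(-2\right) \left(-2\right)}{4} = - \frac{1}{2} + \frac{1}{4} \cdot 4 = - \frac{1}{2} + 1 = \frac{1}{2} \approx 0.5$)
$x = 9$
$E{\left(H,L \right)} = - L$
$O = 9$
$E{\left(F{\left(-5 \right)},P \right)} \left(-6 + O\right) 4 = \left(-1\right) \frac{1}{2} \left(-6 + 9\right) 4 = \left(- \frac{1}{2}\right) 3 \cdot 4 = \left(- \frac{3}{2}\right) 4 = -6$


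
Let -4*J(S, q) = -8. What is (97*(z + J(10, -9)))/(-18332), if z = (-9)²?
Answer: -8051/18332 ≈ -0.43918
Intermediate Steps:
J(S, q) = 2 (J(S, q) = -¼*(-8) = 2)
z = 81
(97*(z + J(10, -9)))/(-18332) = (97*(81 + 2))/(-18332) = (97*83)*(-1/18332) = 8051*(-1/18332) = -8051/18332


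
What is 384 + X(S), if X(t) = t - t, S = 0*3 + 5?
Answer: 384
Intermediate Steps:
S = 5 (S = 0 + 5 = 5)
X(t) = 0
384 + X(S) = 384 + 0 = 384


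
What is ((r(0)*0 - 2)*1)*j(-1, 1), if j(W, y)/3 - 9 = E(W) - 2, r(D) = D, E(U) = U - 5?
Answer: -6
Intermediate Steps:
E(U) = -5 + U
j(W, y) = 6 + 3*W (j(W, y) = 27 + 3*((-5 + W) - 2) = 27 + 3*(-7 + W) = 27 + (-21 + 3*W) = 6 + 3*W)
((r(0)*0 - 2)*1)*j(-1, 1) = ((0*0 - 2)*1)*(6 + 3*(-1)) = ((0 - 2)*1)*(6 - 3) = -2*1*3 = -2*3 = -6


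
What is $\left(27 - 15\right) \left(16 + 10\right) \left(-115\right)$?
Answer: $-35880$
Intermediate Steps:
$\left(27 - 15\right) \left(16 + 10\right) \left(-115\right) = 12 \cdot 26 \left(-115\right) = 312 \left(-115\right) = -35880$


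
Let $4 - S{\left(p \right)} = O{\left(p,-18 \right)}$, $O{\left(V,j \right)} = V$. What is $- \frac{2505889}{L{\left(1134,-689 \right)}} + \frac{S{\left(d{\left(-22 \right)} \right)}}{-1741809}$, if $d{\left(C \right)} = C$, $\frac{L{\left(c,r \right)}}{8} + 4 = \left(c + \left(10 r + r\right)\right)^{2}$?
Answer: $- \frac{485935546841}{64312265617768} \approx -0.0075559$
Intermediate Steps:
$L{\left(c,r \right)} = -32 + 8 \left(c + 11 r\right)^{2}$ ($L{\left(c,r \right)} = -32 + 8 \left(c + \left(10 r + r\right)\right)^{2} = -32 + 8 \left(c + 11 r\right)^{2}$)
$S{\left(p \right)} = 4 - p$
$- \frac{2505889}{L{\left(1134,-689 \right)}} + \frac{S{\left(d{\left(-22 \right)} \right)}}{-1741809} = - \frac{2505889}{-32 + 8 \left(1134 + 11 \left(-689\right)\right)^{2}} + \frac{4 - -22}{-1741809} = - \frac{2505889}{-32 + 8 \left(1134 - 7579\right)^{2}} + \left(4 + 22\right) \left(- \frac{1}{1741809}\right) = - \frac{2505889}{-32 + 8 \left(-6445\right)^{2}} + 26 \left(- \frac{1}{1741809}\right) = - \frac{2505889}{-32 + 8 \cdot 41538025} - \frac{26}{1741809} = - \frac{2505889}{-32 + 332304200} - \frac{26}{1741809} = - \frac{2505889}{332304168} - \frac{26}{1741809} = - \frac{485935546841}{64312265617768}$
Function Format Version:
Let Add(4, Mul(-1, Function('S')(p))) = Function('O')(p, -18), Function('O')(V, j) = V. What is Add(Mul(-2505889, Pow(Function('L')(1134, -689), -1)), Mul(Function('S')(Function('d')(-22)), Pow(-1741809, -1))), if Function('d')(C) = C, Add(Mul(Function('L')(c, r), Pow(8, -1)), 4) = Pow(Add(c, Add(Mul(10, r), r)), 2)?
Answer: Rational(-485935546841, 64312265617768) ≈ -0.0075559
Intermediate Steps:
Function('L')(c, r) = Add(-32, Mul(8, Pow(Add(c, Mul(11, r)), 2))) (Function('L')(c, r) = Add(-32, Mul(8, Pow(Add(c, Add(Mul(10, r), r)), 2))) = Add(-32, Mul(8, Pow(Add(c, Mul(11, r)), 2))))
Function('S')(p) = Add(4, Mul(-1, p))
Add(Mul(-2505889, Pow(Function('L')(1134, -689), -1)), Mul(Function('S')(Function('d')(-22)), Pow(-1741809, -1))) = Add(Mul(-2505889, Pow(Add(-32, Mul(8, Pow(Add(1134, Mul(11, -689)), 2))), -1)), Mul(Add(4, Mul(-1, -22)), Pow(-1741809, -1))) = Add(Mul(-2505889, Pow(Add(-32, Mul(8, Pow(Add(1134, -7579), 2))), -1)), Mul(Add(4, 22), Rational(-1, 1741809))) = Add(Mul(-2505889, Pow(Add(-32, Mul(8, Pow(-6445, 2))), -1)), Mul(26, Rational(-1, 1741809))) = Add(Mul(-2505889, Pow(Add(-32, Mul(8, 41538025)), -1)), Rational(-26, 1741809)) = Add(Mul(-2505889, Pow(Add(-32, 332304200), -1)), Rational(-26, 1741809)) = Add(Mul(-2505889, Pow(332304168, -1)), Rational(-26, 1741809)) = Add(Mul(-2505889, Rational(1, 332304168)), Rational(-26, 1741809)) = Add(Rational(-2505889, 332304168), Rational(-26, 1741809)) = Rational(-485935546841, 64312265617768)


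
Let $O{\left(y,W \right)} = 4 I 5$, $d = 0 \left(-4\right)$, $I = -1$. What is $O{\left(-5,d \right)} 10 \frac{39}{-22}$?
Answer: $\frac{3900}{11} \approx 354.55$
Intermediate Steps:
$d = 0$
$O{\left(y,W \right)} = -20$ ($O{\left(y,W \right)} = 4 \left(-1\right) 5 = \left(-4\right) 5 = -20$)
$O{\left(-5,d \right)} 10 \frac{39}{-22} = \left(-20\right) 10 \frac{39}{-22} = - 200 \cdot 39 \left(- \frac{1}{22}\right) = \left(-200\right) \left(- \frac{39}{22}\right) = \frac{3900}{11}$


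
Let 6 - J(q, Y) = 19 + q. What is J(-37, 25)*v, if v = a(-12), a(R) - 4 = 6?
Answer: 240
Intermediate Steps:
a(R) = 10 (a(R) = 4 + 6 = 10)
v = 10
J(q, Y) = -13 - q (J(q, Y) = 6 - (19 + q) = 6 + (-19 - q) = -13 - q)
J(-37, 25)*v = (-13 - 1*(-37))*10 = (-13 + 37)*10 = 24*10 = 240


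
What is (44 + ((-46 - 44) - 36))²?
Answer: 6724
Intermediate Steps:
(44 + ((-46 - 44) - 36))² = (44 + (-90 - 36))² = (44 - 126)² = (-82)² = 6724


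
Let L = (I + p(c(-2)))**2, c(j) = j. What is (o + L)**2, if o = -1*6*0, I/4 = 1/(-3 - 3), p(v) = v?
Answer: 4096/81 ≈ 50.568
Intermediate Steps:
I = -2/3 (I = 4/(-3 - 3) = 4/(-6) = 4*(-1/6) = -2/3 ≈ -0.66667)
o = 0 (o = -6*0 = 0)
L = 64/9 (L = (-2/3 - 2)**2 = (-8/3)**2 = 64/9 ≈ 7.1111)
(o + L)**2 = (0 + 64/9)**2 = (64/9)**2 = 4096/81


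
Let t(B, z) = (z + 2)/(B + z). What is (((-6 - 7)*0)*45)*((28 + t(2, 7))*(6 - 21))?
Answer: 0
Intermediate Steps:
t(B, z) = (2 + z)/(B + z)
(((-6 - 7)*0)*45)*((28 + t(2, 7))*(6 - 21)) = (((-6 - 7)*0)*45)*((28 + (2 + 7)/(2 + 7))*(6 - 21)) = (-13*0*45)*((28 + 9/9)*(-15)) = (0*45)*((28 + (1/9)*9)*(-15)) = 0*((28 + 1)*(-15)) = 0*(29*(-15)) = 0*(-435) = 0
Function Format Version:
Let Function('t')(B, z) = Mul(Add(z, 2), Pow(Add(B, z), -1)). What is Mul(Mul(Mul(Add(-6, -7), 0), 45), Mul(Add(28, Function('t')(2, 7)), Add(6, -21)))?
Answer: 0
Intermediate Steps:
Function('t')(B, z) = Mul(Pow(Add(B, z), -1), Add(2, z)) (Function('t')(B, z) = Mul(Add(2, z), Pow(Add(B, z), -1)) = Mul(Pow(Add(B, z), -1), Add(2, z)))
Mul(Mul(Mul(Add(-6, -7), 0), 45), Mul(Add(28, Function('t')(2, 7)), Add(6, -21))) = Mul(Mul(Mul(Add(-6, -7), 0), 45), Mul(Add(28, Mul(Pow(Add(2, 7), -1), Add(2, 7))), Add(6, -21))) = Mul(Mul(Mul(-13, 0), 45), Mul(Add(28, Mul(Pow(9, -1), 9)), -15)) = Mul(Mul(0, 45), Mul(Add(28, Mul(Rational(1, 9), 9)), -15)) = Mul(0, Mul(Add(28, 1), -15)) = Mul(0, Mul(29, -15)) = Mul(0, -435) = 0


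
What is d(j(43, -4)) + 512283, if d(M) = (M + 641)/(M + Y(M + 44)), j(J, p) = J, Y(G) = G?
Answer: 33298737/65 ≈ 5.1229e+5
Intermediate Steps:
d(M) = (641 + M)/(44 + 2*M) (d(M) = (M + 641)/(M + (M + 44)) = (641 + M)/(M + (44 + M)) = (641 + M)/(44 + 2*M))
d(j(43, -4)) + 512283 = (641 + 43)/(2*(22 + 43)) + 512283 = (½)*684/65 + 512283 = (½)*(1/65)*684 + 512283 = 342/65 + 512283 = 33298737/65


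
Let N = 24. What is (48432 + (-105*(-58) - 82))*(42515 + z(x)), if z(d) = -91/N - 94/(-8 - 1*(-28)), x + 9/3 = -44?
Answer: 6942162941/3 ≈ 2.3141e+9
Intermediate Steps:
x = -47 (x = -3 - 44 = -47)
z(d) = -1019/120 (z(d) = -91/24 - 94/(-8 - 1*(-28)) = -91*1/24 - 94/(-8 + 28) = -91/24 - 94/20 = -91/24 - 94*1/20 = -91/24 - 47/10 = -1019/120)
(48432 + (-105*(-58) - 82))*(42515 + z(x)) = (48432 + (-105*(-58) - 82))*(42515 - 1019/120) = (48432 + (6090 - 82))*(5100781/120) = (48432 + 6008)*(5100781/120) = 54440*(5100781/120) = 6942162941/3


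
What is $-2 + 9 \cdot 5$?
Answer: $43$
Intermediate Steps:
$-2 + 9 \cdot 5 = -2 + 45 = 43$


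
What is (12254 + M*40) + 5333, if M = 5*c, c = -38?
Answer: 9987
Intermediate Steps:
M = -190 (M = 5*(-38) = -190)
(12254 + M*40) + 5333 = (12254 - 190*40) + 5333 = (12254 - 7600) + 5333 = 4654 + 5333 = 9987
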